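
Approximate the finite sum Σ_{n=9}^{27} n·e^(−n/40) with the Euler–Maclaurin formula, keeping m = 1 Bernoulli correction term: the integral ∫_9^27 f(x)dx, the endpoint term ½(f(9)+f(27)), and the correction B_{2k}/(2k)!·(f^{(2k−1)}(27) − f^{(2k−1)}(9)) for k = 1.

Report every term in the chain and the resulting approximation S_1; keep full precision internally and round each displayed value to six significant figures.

S_1 ≈ 210.982

∫_9^27 x·e^(−x/40) dx evaluates to 200.553.
Endpoint term: (f(9) + f(27))/2 = (7.18665 + 13.7472)/2 = 10.4669.
Running total after boundary: 211.020.
k=1: B_{2}/(2)! × [f^{(1)}(27) − f^{(1)}(9)] = 1/12 × (0.165476 − 0.618850) = -0.0377812.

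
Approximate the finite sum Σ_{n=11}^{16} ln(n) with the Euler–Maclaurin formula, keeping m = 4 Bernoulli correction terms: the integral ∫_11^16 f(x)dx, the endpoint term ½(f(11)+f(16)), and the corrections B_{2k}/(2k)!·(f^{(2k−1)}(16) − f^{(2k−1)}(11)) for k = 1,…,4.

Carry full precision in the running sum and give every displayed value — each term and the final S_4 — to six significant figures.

Integral: ∫_11^16 ln(x) dx = 12.9846.
Boundary: ½(f(11) + f(16)) = ½(2.39790 + 2.77259) = 2.58524.
Running total after boundary: 15.5698.
Order-1 term: 1/12 · (0.0625000 − 0.0909091) = -0.00236742.
After k=1: 15.5674.
Order-2 term: −1/720 · (0.000488281 − 0.00150263) = 1.40882e-06.
After k=2: 15.5674.
Order-3 term: 1/30240 · (2.28882e-05 − 0.000149021) = -4.17106e-09.
After k=3: 15.5674.
Order-4 term: −1/1209600 · (2.68221e-06 − 3.69474e-05) = 2.83277e-11.

S_4 ≈ 15.5674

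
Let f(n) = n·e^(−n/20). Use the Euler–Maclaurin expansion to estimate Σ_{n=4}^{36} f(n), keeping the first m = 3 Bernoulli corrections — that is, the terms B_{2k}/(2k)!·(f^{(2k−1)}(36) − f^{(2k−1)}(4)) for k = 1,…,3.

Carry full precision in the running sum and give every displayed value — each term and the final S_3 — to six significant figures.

∫_4^36 x·e^(−x/20) dx evaluates to 207.856.
Endpoint term: (f(4) + f(36))/2 = (3.27492 + 5.95076)/2 = 4.61284.
So far: 212.469.
k=1: B_{2}/(2)! × [f^{(1)}(36) − f^{(1)}(4)] = 1/12 × (-0.132239 − 0.654985) = -0.0656020.
Partial sum through k=1: 212.403.
k=2: B_{4}/(4)! × [f^{(3)}(36) − f^{(3)}(4)] = −1/720 × (0.000495897 − 0.00573112) = 7.27114e-06.
Partial sum through k=2: 212.403.
k=3: B_{6}/(6)! × [f^{(5)}(36) − f^{(5)}(4)] = 1/30240 × (3.30598e-06 − 2.45619e-05) = -7.02908e-10.

S_3 ≈ 212.403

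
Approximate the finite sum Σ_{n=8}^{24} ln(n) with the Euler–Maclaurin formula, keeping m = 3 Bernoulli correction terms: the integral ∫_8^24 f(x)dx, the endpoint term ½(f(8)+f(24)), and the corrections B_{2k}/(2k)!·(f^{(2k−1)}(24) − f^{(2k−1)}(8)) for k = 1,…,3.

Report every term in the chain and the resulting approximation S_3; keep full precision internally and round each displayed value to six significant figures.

Integral: ∫_8^24 ln(x) dx = 43.6378.
Endpoint term: (f(8) + f(24))/2 = (2.07944 + 3.17805)/2 = 2.62875.
So far: 46.2665.
Correction k=1: B_{2}/2! · (f^{(1)}(24) − f^{(1)}(8)) = 1/12 · (0.0416667 − 0.125000) = -0.00694444.
Running total after k=1: 46.2596.
Correction k=2: B_{4}/4! · (f^{(3)}(24) − f^{(3)}(8)) = −1/720 · (0.000144676 − 0.00390625) = 5.22441e-06.
Running total after k=2: 46.2596.
Correction k=3: B_{6}/6! · (f^{(5)}(24) − f^{(5)}(8)) = 1/30240 · (3.01408e-06 − 0.000732422) = -2.41206e-08.

S_3 ≈ 46.2596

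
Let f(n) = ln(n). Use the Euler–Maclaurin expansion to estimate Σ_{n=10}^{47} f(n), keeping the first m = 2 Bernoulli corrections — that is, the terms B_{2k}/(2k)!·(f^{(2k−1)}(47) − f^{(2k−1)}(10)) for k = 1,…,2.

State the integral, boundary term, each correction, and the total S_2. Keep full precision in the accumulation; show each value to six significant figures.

S_2 ≈ 124.001

∫_10^47 ln(x) dx evaluates to 120.931.
½[f(10) + f(47)] = ½[2.30259 + 3.85015] = 3.07637.
Running total after boundary: 124.007.
k=1: B_{2}/(2)! × [f^{(1)}(47) − f^{(1)}(10)] = 1/12 × (0.0212766 − 0.100000) = -0.00656028.
Partial sum through k=1: 124.001.
k=2: B_{4}/(4)! × [f^{(3)}(47) − f^{(3)}(10)] = −1/720 × (1.92636e-05 − 0.00200000) = 2.75102e-06.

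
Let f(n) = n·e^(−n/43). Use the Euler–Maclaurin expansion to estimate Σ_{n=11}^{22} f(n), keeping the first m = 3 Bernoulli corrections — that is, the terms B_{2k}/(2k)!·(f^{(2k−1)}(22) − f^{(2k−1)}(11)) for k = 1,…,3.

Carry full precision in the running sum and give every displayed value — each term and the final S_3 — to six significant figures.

The integral term ∫_11^22 x·e^(−x/43) dx = 122.237.
Boundary: ½(f(11) + f(22)) = ½(8.51715 + 13.1894) = 10.8533.
Running total after boundary: 133.090.
Order-1 term: 1/12 · (0.292788 − 0.576213) = -0.0236187.
After k=1: 133.067.
Order-2 term: −1/720 · (0.000806829 − 0.00114915) = 4.75451e-07.
After k=2: 133.067.
Order-3 term: 1/30240 · (7.87078e-07 − 1.07446e-06) = -9.50329e-12.

S_3 ≈ 133.067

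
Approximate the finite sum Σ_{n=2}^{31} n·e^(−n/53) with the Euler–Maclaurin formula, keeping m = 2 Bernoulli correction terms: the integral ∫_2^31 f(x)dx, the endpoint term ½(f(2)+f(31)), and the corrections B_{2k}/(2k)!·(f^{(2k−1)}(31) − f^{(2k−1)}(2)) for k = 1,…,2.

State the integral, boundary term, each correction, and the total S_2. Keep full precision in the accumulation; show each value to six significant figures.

Integral: ∫_2^31 x·e^(−x/53) dx = 326.580.
Boundary: ½(f(2) + f(31)) = ½(1.92593 + 17.2719) = 9.59892.
So far: 336.179.
k=1: B_{2}/(2)! × [f^{(1)}(31) − f^{(1)}(2)] = 1/12 × (0.231273 − 0.926629) = -0.0579463.
Partial sum through k=1: 336.121.
k=2: B_{4}/(4)! × [f^{(3)}(31) − f^{(3)}(2)] = −1/720 × (0.000479028 − 0.00101551) = 7.45112e-07.

S_2 ≈ 336.121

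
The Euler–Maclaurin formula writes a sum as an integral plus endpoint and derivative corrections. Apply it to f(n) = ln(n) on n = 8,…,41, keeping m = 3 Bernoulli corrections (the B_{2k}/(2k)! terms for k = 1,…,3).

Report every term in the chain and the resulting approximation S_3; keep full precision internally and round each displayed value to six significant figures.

S_3 ≈ 105.509

Integral: ∫_8^41 ln(x) dx = 102.621.
½[f(8) + f(41)] = ½[2.07944 + 3.71357] = 2.89651.
So far: 105.517.
Order-1 term: 1/12 · (0.0243902 − 0.125000) = -0.00838415.
Running total after k=1: 105.509.
Order-2 term: −1/720 · (2.90187e-05 − 0.00390625) = 5.38504e-06.
Running total after k=2: 105.509.
Order-3 term: 1/30240 · (2.07153e-07 − 0.000732422) = -2.42134e-08.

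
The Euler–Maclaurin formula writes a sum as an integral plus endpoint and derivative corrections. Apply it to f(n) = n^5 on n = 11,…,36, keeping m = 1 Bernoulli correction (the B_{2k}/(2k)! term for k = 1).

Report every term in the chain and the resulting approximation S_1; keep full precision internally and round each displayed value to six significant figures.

S_1 ≈ 3.93509e+08

Integral: ∫_11^36 x^5 dx = 3.62502e+08.
½[f(11) + f(36)] = ½[161051 + 6.04662e+07] = 3.03136e+07.
So far: 3.92815e+08.
Correction k=1: B_{2}/2! · (f^{(1)}(36) − f^{(1)}(11)) = 1/12 · (8.39808e+06 − 73205.0) = 693740.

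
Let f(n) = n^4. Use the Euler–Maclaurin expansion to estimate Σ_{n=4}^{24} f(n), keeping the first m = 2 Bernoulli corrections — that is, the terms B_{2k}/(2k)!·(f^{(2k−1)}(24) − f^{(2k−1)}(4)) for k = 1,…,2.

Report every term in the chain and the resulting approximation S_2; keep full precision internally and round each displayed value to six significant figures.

Integral: ∫_4^24 x^4 dx = 1.59232e+06.
Boundary: ½(f(4) + f(24)) = ½(256.000 + 331776) = 166016.
Running total after boundary: 1.75834e+06.
Order-1 term: 1/12 · (55296.0 − 256.000) = 4586.67.
After k=1: 1.76292e+06.
Order-2 term: −1/720 · (576.000 − 96.0000) = -0.666667.

S_2 ≈ 1.76292e+06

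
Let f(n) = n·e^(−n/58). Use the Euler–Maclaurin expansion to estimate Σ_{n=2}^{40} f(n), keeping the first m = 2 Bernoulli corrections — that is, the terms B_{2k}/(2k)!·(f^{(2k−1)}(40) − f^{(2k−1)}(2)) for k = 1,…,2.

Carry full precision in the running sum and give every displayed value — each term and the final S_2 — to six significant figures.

S_2 ≈ 521.040

Integral: ∫_2^40 x·e^(−x/58) dx = 510.104.
Boundary: ½(f(2) + f(40)) = ½(1.93221 + 20.0700) = 11.0011.
Running total after boundary: 521.105.
k=1: B_{2}/(2)! × [f^{(1)}(40) − f^{(1)}(2)] = 1/12 × (0.155715 − 0.932791) = -0.0647563.
After k=1: 521.040.
k=2: B_{4}/(4)! × [f^{(3)}(40) − f^{(3)}(2)] = −1/720 × (0.000344594 − 0.000851665) = 7.04266e-07.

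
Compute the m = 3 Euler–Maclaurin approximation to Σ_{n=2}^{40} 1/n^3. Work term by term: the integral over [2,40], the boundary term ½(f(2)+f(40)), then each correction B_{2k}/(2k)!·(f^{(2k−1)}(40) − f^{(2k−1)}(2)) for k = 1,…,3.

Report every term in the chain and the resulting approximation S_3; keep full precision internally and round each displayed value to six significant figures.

S_3 ≈ 0.201844

∫_2^40 1/x^3 dx evaluates to 0.124688.
½[f(2) + f(40)] = ½[0.125000 + 1.56250e-05] = 0.0625078.
Running total after boundary: 0.187195.
k=1: B_{2}/(2)! × [f^{(1)}(40) − f^{(1)}(2)] = 1/12 × (-1.17187e-06 − (-0.187500)) = 0.0156249.
Partial sum through k=1: 0.202820.
k=2: B_{4}/(4)! × [f^{(3)}(40) − f^{(3)}(2)] = −1/720 × (-1.46484e-08 − (-0.937500)) = -0.00130208.
Partial sum through k=2: 0.201518.
k=3: B_{6}/(6)! × [f^{(5)}(40) − f^{(5)}(2)] = 1/30240 × (-3.84521e-10 − (-9.84375)) = 0.000325521.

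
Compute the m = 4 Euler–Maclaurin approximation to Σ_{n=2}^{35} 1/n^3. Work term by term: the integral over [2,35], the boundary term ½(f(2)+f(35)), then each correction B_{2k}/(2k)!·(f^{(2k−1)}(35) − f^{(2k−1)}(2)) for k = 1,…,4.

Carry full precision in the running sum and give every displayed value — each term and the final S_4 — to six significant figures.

The integral term ∫_2^35 1/x^3 dx = 0.124592.
Boundary: ½(f(2) + f(35)) = ½(0.125000 + 2.33236e-05) = 0.0625117.
So far: 0.187103.
k=1: B_{2}/(2)! × [f^{(1)}(35) − f^{(1)}(2)] = 1/12 × (-1.99917e-06 − (-0.187500)) = 0.0156248.
After k=1: 0.202728.
k=2: B_{4}/(4)! × [f^{(3)}(35) − f^{(3)}(2)] = −1/720 × (-3.26395e-08 − (-0.937500)) = -0.00130208.
After k=2: 0.201426.
k=3: B_{6}/(6)! × [f^{(5)}(35) − f^{(5)}(2)] = 1/30240 × (-1.11907e-09 − (-9.84375)) = 0.000325521.
After k=3: 0.201752.
k=4: B_{8}/(8)! × [f^{(7)}(35) − f^{(7)}(2)] = −1/1209600 × (-6.57737e-11 − (-177.188)) = -0.000146484.

S_4 ≈ 0.201605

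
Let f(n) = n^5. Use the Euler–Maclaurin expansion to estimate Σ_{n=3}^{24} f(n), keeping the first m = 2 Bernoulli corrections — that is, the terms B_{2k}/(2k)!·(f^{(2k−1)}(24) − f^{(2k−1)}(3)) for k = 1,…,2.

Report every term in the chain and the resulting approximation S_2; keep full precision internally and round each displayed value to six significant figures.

S_2 ≈ 3.59700e+07

∫_3^24 x^5 dx evaluates to 3.18504e+07.
Boundary: ½(f(3) + f(24)) = ½(243.000 + 7.96262e+06) = 3.98143e+06.
Integral + boundary = 3.58318e+07.
Correction k=1: B_{2}/2! · (f^{(1)}(24) − f^{(1)}(3)) = 1/12 · (1.65888e+06 − 405.000) = 138206.
After k=1: 3.59700e+07.
Correction k=2: B_{4}/4! · (f^{(3)}(24) − f^{(3)}(3)) = −1/720 · (34560.0 − 540.000) = -47.2500.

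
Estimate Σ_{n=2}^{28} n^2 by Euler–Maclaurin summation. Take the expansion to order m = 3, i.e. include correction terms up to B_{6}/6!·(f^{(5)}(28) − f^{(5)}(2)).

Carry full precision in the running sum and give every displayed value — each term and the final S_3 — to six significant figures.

S_3 ≈ 7713.00

The integral term ∫_2^28 x^2 dx = 7314.67.
Endpoint term: (f(2) + f(28))/2 = (4.00000 + 784.000)/2 = 394.000.
So far: 7708.67.
k=1: B_{2}/(2)! × [f^{(1)}(28) − f^{(1)}(2)] = 1/12 × (56.0000 − 4.00000) = 4.33333.
Partial sum through k=1: 7713.00.
k=2: B_{4}/(4)! × [f^{(3)}(28) − f^{(3)}(2)] = −1/720 × (0.00000 − 0.00000) = 0.00000.
Partial sum through k=2: 7713.00.
k=3: B_{6}/(6)! × [f^{(5)}(28) − f^{(5)}(2)] = 1/30240 × (0.00000 − 0.00000) = 0.00000.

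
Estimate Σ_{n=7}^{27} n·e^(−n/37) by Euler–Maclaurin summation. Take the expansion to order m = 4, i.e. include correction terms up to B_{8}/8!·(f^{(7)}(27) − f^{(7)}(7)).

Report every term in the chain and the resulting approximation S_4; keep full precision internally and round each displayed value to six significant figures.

S_4 ≈ 215.272

∫_7^27 x·e^(−x/37) dx evaluates to 205.913.
Boundary: ½(f(7) + f(27)) = ½(5.79341 + 13.0151) = 9.40423.
So far: 215.317.
Correction k=1: B_{2}/2! · (f^{(1)}(27) − f^{(1)}(7)) = 1/12 · (0.130281 − 0.671051) = -0.0450642.
Partial sum through k=1: 215.272.
Correction k=2: B_{4}/4! · (f^{(3)}(27) − f^{(3)}(7)) = −1/720 · (0.000799386 − 0.00169928) = 1.24985e-06.
Partial sum through k=2: 215.272.
Correction k=3: B_{6}/6! · (f^{(5)}(27) − f^{(5)}(7)) = 1/30240 · (1.09833e-06 − 2.12446e-06) = -3.39329e-11.
Partial sum through k=3: 215.272.
Correction k=4: B_{8}/8! · (f^{(7)}(27) − f^{(7)}(7)) = −1/1209600 · (1.17804e-09 − 2.19697e-09) = 8.42375e-16.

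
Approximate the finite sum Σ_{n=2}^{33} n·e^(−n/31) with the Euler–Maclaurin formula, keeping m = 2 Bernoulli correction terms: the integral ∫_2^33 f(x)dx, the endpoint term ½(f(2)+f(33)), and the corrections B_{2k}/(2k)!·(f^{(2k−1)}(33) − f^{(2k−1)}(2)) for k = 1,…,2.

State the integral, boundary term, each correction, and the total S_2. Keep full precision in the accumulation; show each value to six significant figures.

The integral term ∫_2^33 x·e^(−x/31) dx = 274.813.
Endpoint term: (f(2) + f(33))/2 = (1.87504 + 11.3815)/2 = 6.62828.
Integral + boundary = 281.441.
Correction k=1: B_{2}/2! · (f^{(1)}(33) − f^{(1)}(2)) = 1/12 · (-0.0222513 − 0.877036) = -0.0749406.
Running total after k=1: 281.366.
Correction k=2: B_{4}/4! · (f^{(3)}(33) − f^{(3)}(2)) = −1/720 · (0.000694629 − 0.00286376) = 3.01269e-06.

S_2 ≈ 281.366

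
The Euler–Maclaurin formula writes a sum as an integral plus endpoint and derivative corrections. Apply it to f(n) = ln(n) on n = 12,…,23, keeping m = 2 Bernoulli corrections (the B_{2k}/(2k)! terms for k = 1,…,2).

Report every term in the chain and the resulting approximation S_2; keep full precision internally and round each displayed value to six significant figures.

S_2 ≈ 34.1044

∫_12^23 ln(x) dx evaluates to 31.2975.
Boundary: ½(f(12) + f(23)) = ½(2.48491 + 3.13549) = 2.81020.
So far: 34.1077.
Correction k=1: B_{2}/2! · (f^{(1)}(23) − f^{(1)}(12)) = 1/12 · (0.0434783 − 0.0833333) = -0.00332126.
After k=1: 34.1044.
Correction k=2: B_{4}/4! · (f^{(3)}(23) − f^{(3)}(12)) = −1/720 · (0.000164379 − 0.00115741) = 1.37921e-06.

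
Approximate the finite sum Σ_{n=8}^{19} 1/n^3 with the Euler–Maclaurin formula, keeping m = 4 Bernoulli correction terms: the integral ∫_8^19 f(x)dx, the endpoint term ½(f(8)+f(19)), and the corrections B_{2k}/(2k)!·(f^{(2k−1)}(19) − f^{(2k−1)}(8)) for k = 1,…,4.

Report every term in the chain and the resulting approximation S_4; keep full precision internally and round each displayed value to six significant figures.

The integral term ∫_8^19 1/x^3 dx = 0.00642746.
Endpoint term: (f(8) + f(19))/2 = (0.00195312 + 0.000145794)/2 = 0.00104946.
Integral + boundary = 0.00747692.
k=1: B_{2}/(2)! × [f^{(1)}(19) − f^{(1)}(8)] = 1/12 × (-2.30201e-05 − (-0.000732422)) = 5.91168e-05.
After k=1: 0.00753603.
k=2: B_{4}/(4)! × [f^{(3)}(19) − f^{(3)}(8)] = −1/720 × (-1.27535e-06 − (-0.000228882)) = -3.16120e-07.
After k=2: 0.00753572.
k=3: B_{6}/(6)! × [f^{(5)}(19) − f^{(5)}(8)] = 1/30240 × (-1.48379e-07 − (-0.000150204)) = 4.96215e-09.
After k=3: 0.00753572.
k=4: B_{8}/(8)! × [f^{(7)}(19) − f^{(7)}(8)] = −1/1209600 × (-2.95935e-08 − (-0.000168979)) = -1.39674e-10.

S_4 ≈ 0.00753572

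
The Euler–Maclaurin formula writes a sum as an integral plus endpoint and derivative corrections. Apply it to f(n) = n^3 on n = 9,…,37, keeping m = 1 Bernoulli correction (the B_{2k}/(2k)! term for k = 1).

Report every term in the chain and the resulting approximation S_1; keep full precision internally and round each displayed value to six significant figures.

Integral: ∫_9^37 x^3 dx = 466900.
Boundary: ½(f(9) + f(37)) = ½(729.000 + 50653.0) = 25691.0.
So far: 492591.
Order-1 term: 1/12 · (4107.00 − 243.000) = 322.000.

S_1 ≈ 492913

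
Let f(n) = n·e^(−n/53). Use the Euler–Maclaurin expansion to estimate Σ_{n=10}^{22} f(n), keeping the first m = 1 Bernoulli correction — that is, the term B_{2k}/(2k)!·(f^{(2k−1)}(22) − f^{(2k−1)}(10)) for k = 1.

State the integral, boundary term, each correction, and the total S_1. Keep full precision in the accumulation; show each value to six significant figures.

S_1 ≈ 151.640

The integral term ∫_10^22 x·e^(−x/53) dx = 140.261.
½[f(10) + f(22)] = ½[8.28052 + 14.5261] = 11.4033.
Running total after boundary: 151.664.
Order-1 term: 1/12 · (0.386200 − 0.671816) = -0.0238013.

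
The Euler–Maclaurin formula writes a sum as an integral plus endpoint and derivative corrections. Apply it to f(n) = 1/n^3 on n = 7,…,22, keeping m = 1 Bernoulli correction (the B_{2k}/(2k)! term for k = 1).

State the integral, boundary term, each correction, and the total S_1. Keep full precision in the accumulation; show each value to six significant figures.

S_1 ≈ 0.0107788

∫_7^22 1/x^3 dx evaluates to 0.00917102.
½[f(7) + f(22)] = ½[0.00291545 + 9.39144e-05] = 0.00150468.
Integral + boundary = 0.0106757.
Correction k=1: B_{2}/2! · (f^{(1)}(22) − f^{(1)}(7)) = 1/12 · (-1.28065e-05 − (-0.00124948)) = 0.000103056.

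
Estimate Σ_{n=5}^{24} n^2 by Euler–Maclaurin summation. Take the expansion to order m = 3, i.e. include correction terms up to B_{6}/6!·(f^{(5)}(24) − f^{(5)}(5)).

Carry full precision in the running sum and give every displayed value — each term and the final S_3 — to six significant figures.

S_3 ≈ 4870.00

Integral: ∫_5^24 x^2 dx = 4566.33.
½[f(5) + f(24)] = ½[25.0000 + 576.000] = 300.500.
So far: 4866.83.
Correction k=1: B_{2}/2! · (f^{(1)}(24) − f^{(1)}(5)) = 1/12 · (48.0000 − 10.0000) = 3.16667.
Partial sum through k=1: 4870.00.
Correction k=2: B_{4}/4! · (f^{(3)}(24) − f^{(3)}(5)) = −1/720 · (0.00000 − 0.00000) = 0.00000.
Partial sum through k=2: 4870.00.
Correction k=3: B_{6}/6! · (f^{(5)}(24) − f^{(5)}(5)) = 1/30240 · (0.00000 − 0.00000) = 0.00000.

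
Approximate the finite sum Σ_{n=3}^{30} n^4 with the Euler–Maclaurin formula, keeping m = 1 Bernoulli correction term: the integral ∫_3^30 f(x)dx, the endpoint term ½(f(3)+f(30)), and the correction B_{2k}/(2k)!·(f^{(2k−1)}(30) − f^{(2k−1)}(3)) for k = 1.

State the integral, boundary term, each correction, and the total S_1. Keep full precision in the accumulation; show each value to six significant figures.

Integral: ∫_3^30 x^4 dx = 4.85995e+06.
Boundary: ½(f(3) + f(30)) = ½(81.0000 + 810000) = 405040.
Integral + boundary = 5.26499e+06.
k=1: B_{2}/(2)! × [f^{(1)}(30) − f^{(1)}(3)] = 1/12 × (108000 − 108.000) = 8991.00.

S_1 ≈ 5.27398e+06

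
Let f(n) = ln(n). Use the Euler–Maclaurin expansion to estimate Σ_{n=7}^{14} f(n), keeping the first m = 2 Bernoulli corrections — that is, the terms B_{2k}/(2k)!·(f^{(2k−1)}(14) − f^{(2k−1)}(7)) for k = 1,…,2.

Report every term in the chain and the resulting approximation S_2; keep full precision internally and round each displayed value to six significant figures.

∫_7^14 ln(x) dx evaluates to 16.3254.
Boundary: ½(f(7) + f(14)) = ½(1.94591 + 2.63906) = 2.29248.
So far: 18.6179.
Order-1 term: 1/12 · (0.0714286 − 0.142857) = -0.00595238.
Running total after k=1: 18.6120.
Order-2 term: −1/720 · (0.000728863 − 0.00583090) = 7.08617e-06.

S_2 ≈ 18.6120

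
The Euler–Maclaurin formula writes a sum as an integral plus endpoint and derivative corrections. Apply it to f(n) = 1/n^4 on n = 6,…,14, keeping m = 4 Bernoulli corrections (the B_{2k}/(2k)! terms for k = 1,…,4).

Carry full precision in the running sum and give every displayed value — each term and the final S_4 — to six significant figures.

S_4 ≈ 0.00186222

Integral: ∫_6^14 1/x^4 dx = 0.00142173.
Endpoint term: (f(6) + f(14))/2 = (0.000771605 + 2.60308e-05)/2 = 0.000398818.
Integral + boundary = 0.00182055.
k=1: B_{2}/(2)! × [f^{(1)}(14) − f^{(1)}(6)] = 1/12 × (-7.43738e-06 − (-0.000514403)) = 4.22472e-05.
After k=1: 0.00186280.
k=2: B_{4}/(4)! × [f^{(3)}(14) − f^{(3)}(6)] = −1/720 × (-1.13837e-06 − (-0.000428669)) = -5.93793e-07.
After k=2: 0.00186220.
k=3: B_{6}/(6)! × [f^{(5)}(14) − f^{(5)}(6)] = 1/30240 × (-3.25250e-07 − (-0.000666819)) = 2.20401e-08.
After k=3: 0.00186223.
k=4: B_{8}/(8)! × [f^{(7)}(14) − f^{(7)}(6)] = −1/1209600 × (-1.49349e-07 − (-0.00166705)) = -1.37806e-09.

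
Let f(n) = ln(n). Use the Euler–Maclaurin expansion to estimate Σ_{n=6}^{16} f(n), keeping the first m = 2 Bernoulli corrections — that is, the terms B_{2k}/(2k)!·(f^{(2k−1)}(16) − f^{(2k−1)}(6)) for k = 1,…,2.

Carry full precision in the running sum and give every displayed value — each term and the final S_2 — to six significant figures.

∫_6^16 ln(x) dx evaluates to 23.6109.
Boundary: ½(f(6) + f(16)) = ½(1.79176 + 2.77259) = 2.28217.
So far: 25.8930.
Order-1 term: 1/12 · (0.0625000 − 0.166667) = -0.00868056.
Running total after k=1: 25.8844.
Order-2 term: −1/720 · (0.000488281 − 0.00925926) = 1.21819e-05.

S_2 ≈ 25.8844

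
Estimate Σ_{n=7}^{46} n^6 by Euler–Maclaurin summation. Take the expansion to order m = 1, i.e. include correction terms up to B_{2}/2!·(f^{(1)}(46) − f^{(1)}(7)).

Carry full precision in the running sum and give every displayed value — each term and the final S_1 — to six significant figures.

S_1 ≈ 6.70997e+10

Integral: ∫_7^46 x^6 dx = 6.22595e+10.
Endpoint term: (f(7) + f(46))/2 = (117649 + 9.47430e+09)/2 = 4.73721e+09.
So far: 6.69968e+10.
Correction k=1: B_{2}/2! · (f^{(1)}(46) − f^{(1)}(7)) = 1/12 · (1.23578e+09 − 100842) = 1.02973e+08.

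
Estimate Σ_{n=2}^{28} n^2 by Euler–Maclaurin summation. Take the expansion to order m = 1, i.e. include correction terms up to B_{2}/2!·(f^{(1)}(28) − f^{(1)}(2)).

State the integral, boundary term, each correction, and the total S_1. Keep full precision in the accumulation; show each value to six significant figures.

S_1 ≈ 7713.00

The integral term ∫_2^28 x^2 dx = 7314.67.
½[f(2) + f(28)] = ½[4.00000 + 784.000] = 394.000.
So far: 7708.67.
Correction k=1: B_{2}/2! · (f^{(1)}(28) − f^{(1)}(2)) = 1/12 · (56.0000 − 4.00000) = 4.33333.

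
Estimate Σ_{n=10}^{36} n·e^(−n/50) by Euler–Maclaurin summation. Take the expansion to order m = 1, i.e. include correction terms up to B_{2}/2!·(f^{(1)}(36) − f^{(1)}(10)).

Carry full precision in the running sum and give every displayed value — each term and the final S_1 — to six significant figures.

Integral: ∫_10^36 x·e^(−x/50) dx = 363.158.
½[f(10) + f(36)] = ½[8.18731 + 17.5231] = 12.8552.
So far: 376.013.
k=1: B_{2}/(2)! × [f^{(1)}(36) − f^{(1)}(10)] = 1/12 × (0.136291 − 0.654985) = -0.0432245.

S_1 ≈ 375.970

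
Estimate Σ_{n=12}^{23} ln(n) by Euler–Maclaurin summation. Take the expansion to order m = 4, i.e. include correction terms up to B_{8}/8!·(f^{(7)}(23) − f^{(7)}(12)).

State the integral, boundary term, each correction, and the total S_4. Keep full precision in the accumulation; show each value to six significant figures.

S_4 ≈ 34.1044

The integral term ∫_12^23 ln(x) dx = 31.2975.
Boundary: ½(f(12) + f(23)) = ½(2.48491 + 3.13549) = 2.81020.
So far: 34.1077.
Correction k=1: B_{2}/2! · (f^{(1)}(23) − f^{(1)}(12)) = 1/12 · (0.0434783 − 0.0833333) = -0.00332126.
Partial sum through k=1: 34.1044.
Correction k=2: B_{4}/4! · (f^{(3)}(23) − f^{(3)}(12)) = −1/720 · (0.000164379 − 0.00115741) = 1.37921e-06.
Partial sum through k=2: 34.1044.
Correction k=3: B_{6}/6! · (f^{(5)}(23) − f^{(5)}(12)) = 1/30240 · (3.72883e-06 − 9.64506e-05) = -3.06620e-09.
Partial sum through k=3: 34.1044.
Correction k=4: B_{8}/8! · (f^{(7)}(23) − f^{(7)}(12)) = −1/1209600 · (2.11465e-07 − 2.00939e-05) = 1.64372e-11.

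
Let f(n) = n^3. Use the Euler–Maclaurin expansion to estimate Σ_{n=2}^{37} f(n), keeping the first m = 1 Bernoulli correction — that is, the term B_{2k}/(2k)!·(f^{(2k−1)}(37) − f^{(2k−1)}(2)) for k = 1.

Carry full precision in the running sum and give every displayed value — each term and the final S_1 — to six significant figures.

∫_2^37 x^3 dx evaluates to 468536.
½[f(2) + f(37)] = ½[8.00000 + 50653.0] = 25330.5.
Running total after boundary: 493867.
k=1: B_{2}/(2)! × [f^{(1)}(37) − f^{(1)}(2)] = 1/12 × (4107.00 − 12.0000) = 341.250.

S_1 ≈ 494208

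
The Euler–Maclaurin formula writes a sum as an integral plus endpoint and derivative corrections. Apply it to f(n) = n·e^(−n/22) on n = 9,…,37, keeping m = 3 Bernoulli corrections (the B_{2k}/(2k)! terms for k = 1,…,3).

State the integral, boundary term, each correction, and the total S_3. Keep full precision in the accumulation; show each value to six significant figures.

Integral: ∫_9^37 x·e^(−x/22) dx = 211.547.
½[f(9) + f(37)] = ½[5.97828 + 6.88331] = 6.43080.
Running total after boundary: 217.978.
Correction k=1: B_{2}/2! · (f^{(1)}(37) − f^{(1)}(9)) = 1/12 · (-0.126842 − 0.392514) = -0.0432797.
After k=1: 217.935.
Correction k=2: B_{4}/4! · (f^{(3)}(37) − f^{(3)}(9)) = −1/720 · (0.000506670 − 0.00355583) = 4.23494e-06.
After k=2: 217.935.
Correction k=3: B_{6}/6! · (f^{(5)}(37) − f^{(5)}(9)) = 1/30240 · (2.63515e-06 − 1.30179e-05) = -3.43346e-10.

S_3 ≈ 217.935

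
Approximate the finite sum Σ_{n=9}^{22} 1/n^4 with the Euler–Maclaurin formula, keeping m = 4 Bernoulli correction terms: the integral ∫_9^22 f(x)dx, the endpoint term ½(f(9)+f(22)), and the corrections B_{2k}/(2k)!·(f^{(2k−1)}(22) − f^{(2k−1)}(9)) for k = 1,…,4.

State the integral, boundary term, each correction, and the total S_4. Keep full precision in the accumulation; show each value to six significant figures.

S_4 ≈ 0.000509831

∫_9^22 1/x^4 dx evaluates to 0.000425943.
Boundary: ½(f(9) + f(22)) = ½(0.000152416 + 4.26883e-06) = 7.83423e-05.
Running total after boundary: 0.000504285.
k=1: B_{2}/(2)! × [f^{(1)}(22) − f^{(1)}(9)] = 1/12 × (-7.76152e-07 − (-6.77404e-05)) = 5.58035e-06.
Partial sum through k=1: 0.000509865.
k=2: B_{4}/(4)! × [f^{(3)}(22) − f^{(3)}(9)] = −1/720 × (-4.81086e-08 − (-2.50890e-05)) = -3.47790e-08.
Partial sum through k=2: 0.000509830.
k=3: B_{6}/(6)! × [f^{(5)}(22) − f^{(5)}(9)] = 1/30240 × (-5.56628e-09 − (-1.73455e-05)) = 5.73410e-10.
Partial sum through k=3: 0.000509831.
k=4: B_{8}/(8)! × [f^{(7)}(22) − f^{(7)}(9)] = −1/1209600 × (-1.03505e-09 − (-1.92728e-05)) = -1.59323e-11.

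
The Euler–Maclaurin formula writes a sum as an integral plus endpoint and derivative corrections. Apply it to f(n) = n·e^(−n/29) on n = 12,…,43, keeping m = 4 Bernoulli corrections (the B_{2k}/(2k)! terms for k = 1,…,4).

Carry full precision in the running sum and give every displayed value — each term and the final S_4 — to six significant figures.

Integral: ∫_12^43 x·e^(−x/29) dx = 312.095.
½[f(12) + f(43)] = ½[7.93365 + 9.76146] = 8.84755.
So far: 320.942.
Order-1 term: 1/12 · (-0.109591 − 0.387563) = -0.0414296.
After k=1: 320.901.
Order-2 term: −1/720 · (0.000409548 − 0.00203310) = 2.25494e-06.
After k=2: 320.901.
Order-3 term: 1/30240 · (1.12890e-06 − 4.28700e-06) = -1.04434e-10.
After k=3: 320.901.
Order-4 term: −1/1209600 · (2.10562e-09 − 7.32048e-09) = 4.31122e-15.

S_4 ≈ 320.901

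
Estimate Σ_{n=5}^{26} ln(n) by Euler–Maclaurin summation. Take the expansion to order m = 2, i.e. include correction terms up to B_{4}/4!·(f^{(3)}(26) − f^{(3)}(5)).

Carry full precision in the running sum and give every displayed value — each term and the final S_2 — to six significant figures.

Integral: ∫_5^26 ln(x) dx = 55.6633.
Boundary: ½(f(5) + f(26)) = ½(1.60944 + 3.25810) = 2.43377.
Integral + boundary = 58.0971.
k=1: B_{2}/(2)! × [f^{(1)}(26) − f^{(1)}(5)] = 1/12 × (0.0384615 − 0.200000) = -0.0134615.
After k=1: 58.0836.
k=2: B_{4}/(4)! × [f^{(3)}(26) − f^{(3)}(5)] = −1/720 × (0.000113792 − 0.0160000) = 2.20642e-05.

S_2 ≈ 58.0836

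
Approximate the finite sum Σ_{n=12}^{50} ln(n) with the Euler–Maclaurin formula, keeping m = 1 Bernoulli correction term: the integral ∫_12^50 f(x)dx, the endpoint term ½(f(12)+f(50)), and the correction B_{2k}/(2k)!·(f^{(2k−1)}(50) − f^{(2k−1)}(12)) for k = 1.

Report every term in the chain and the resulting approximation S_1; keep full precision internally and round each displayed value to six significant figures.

S_1 ≈ 130.975

The integral term ∫_12^50 ln(x) dx = 127.782.
Boundary: ½(f(12) + f(50)) = ½(2.48491 + 3.91202) = 3.19846.
Integral + boundary = 130.981.
Order-1 term: 1/12 · (0.0200000 − 0.0833333) = -0.00527778.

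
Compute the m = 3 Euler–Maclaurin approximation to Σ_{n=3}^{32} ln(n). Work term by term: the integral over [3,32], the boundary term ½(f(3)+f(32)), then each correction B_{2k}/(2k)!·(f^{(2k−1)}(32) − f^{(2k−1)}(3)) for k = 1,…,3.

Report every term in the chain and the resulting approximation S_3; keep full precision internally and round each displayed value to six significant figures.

S_3 ≈ 80.8648

The integral term ∫_3^32 ln(x) dx = 78.6077.
Endpoint term: (f(3) + f(32))/2 = (1.09861 + 3.46574)/2 = 2.28217.
Integral + boundary = 80.8899.
Correction k=1: B_{2}/2! · (f^{(1)}(32) − f^{(1)}(3)) = 1/12 · (0.0312500 − 0.333333) = -0.0251736.
After k=1: 80.8647.
Correction k=2: B_{4}/4! · (f^{(3)}(32) − f^{(3)}(3)) = −1/720 · (6.10352e-05 − 0.0740741) = 0.000102796.
After k=2: 80.8648.
Correction k=3: B_{6}/6! · (f^{(5)}(32) − f^{(5)}(3)) = 1/30240 · (7.15256e-07 − 0.0987654) = -3.26603e-06.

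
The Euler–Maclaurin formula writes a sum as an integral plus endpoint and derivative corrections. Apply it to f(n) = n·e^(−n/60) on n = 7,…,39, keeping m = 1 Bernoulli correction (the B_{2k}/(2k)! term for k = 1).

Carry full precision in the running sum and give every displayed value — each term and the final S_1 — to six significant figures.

∫_7^39 x·e^(−x/60) dx evaluates to 476.373.
½[f(7) + f(39)] = ½[6.22917 + 20.3598] = 13.2945.
Integral + boundary = 489.667.
Correction k=1: B_{2}/2! · (f^{(1)}(39) − f^{(1)}(7)) = 1/12 · (0.182716 − 0.786062) = -0.0502789.

S_1 ≈ 489.617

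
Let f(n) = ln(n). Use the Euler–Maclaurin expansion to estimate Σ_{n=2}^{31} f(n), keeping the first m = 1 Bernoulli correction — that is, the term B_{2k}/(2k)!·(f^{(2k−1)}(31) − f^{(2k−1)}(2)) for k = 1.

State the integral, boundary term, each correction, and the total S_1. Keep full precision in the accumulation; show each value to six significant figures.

S_1 ≈ 78.0919

Integral: ∫_2^31 ln(x) dx = 76.0673.
Endpoint term: (f(2) + f(31))/2 = (0.693147 + 3.43399)/2 = 2.06357.
Integral + boundary = 78.1309.
Order-1 term: 1/12 · (0.0322581 − 0.500000) = -0.0389785.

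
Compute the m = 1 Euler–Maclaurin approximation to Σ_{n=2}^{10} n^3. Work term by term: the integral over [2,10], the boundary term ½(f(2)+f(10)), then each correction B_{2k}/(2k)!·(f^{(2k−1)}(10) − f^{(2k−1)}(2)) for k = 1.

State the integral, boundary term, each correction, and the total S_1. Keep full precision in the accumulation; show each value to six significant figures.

The integral term ∫_2^10 x^3 dx = 2496.00.
Boundary: ½(f(2) + f(10)) = ½(8.00000 + 1000.00) = 504.000.
So far: 3000.00.
Order-1 term: 1/12 · (300.000 − 12.0000) = 24.0000.

S_1 ≈ 3024.00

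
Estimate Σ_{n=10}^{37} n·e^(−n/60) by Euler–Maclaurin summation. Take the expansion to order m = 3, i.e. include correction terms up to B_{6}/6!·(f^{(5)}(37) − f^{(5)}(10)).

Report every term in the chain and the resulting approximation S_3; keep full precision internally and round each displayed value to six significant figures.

S_3 ≈ 428.109

∫_10^37 x·e^(−x/60) dx evaluates to 413.933.
Endpoint term: (f(10) + f(37))/2 = (8.46482 + 19.9704)/2 = 14.2176.
Integral + boundary = 428.151.
Correction k=1: B_{2}/2! · (f^{(1)}(37) − f^{(1)}(10)) = 1/12 · (0.206901 − 0.705401) = -0.0415417.
Partial sum through k=1: 428.109.
Correction k=2: B_{4}/4! · (f^{(3)}(37) − f^{(3)}(10)) = −1/720 · (0.000357328 − 0.000666212) = 4.29006e-07.
Partial sum through k=2: 428.109.
Correction k=3: B_{6}/6! · (f^{(5)}(37) − f^{(5)}(10)) = 1/30240 · (1.82551e-07 − 3.15689e-07) = -4.40270e-12.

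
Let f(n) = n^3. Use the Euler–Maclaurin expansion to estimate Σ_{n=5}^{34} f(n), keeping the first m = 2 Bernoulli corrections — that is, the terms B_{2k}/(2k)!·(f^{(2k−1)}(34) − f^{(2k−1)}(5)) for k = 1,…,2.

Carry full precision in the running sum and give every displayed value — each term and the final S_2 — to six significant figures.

∫_5^34 x^3 dx evaluates to 333928.
Endpoint term: (f(5) + f(34))/2 = (125.000 + 39304.0)/2 = 19714.5.
So far: 353642.
Correction k=1: B_{2}/2! · (f^{(1)}(34) − f^{(1)}(5)) = 1/12 · (3468.00 − 75.0000) = 282.750.
Partial sum through k=1: 353925.
Correction k=2: B_{4}/4! · (f^{(3)}(34) − f^{(3)}(5)) = −1/720 · (6.00000 − 6.00000) = 0.00000.

S_2 ≈ 353925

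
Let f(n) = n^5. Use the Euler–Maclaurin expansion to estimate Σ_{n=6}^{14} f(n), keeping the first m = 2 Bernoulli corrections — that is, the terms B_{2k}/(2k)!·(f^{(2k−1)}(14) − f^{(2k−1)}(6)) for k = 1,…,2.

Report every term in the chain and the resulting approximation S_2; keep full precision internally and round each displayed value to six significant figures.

∫_6^14 x^5 dx evaluates to 1.24715e+06.
Boundary: ½(f(6) + f(14)) = ½(7776.00 + 537824) = 272800.
Integral + boundary = 1.51995e+06.
Correction k=1: B_{2}/2! · (f^{(1)}(14) − f^{(1)}(6)) = 1/12 · (192080 − 6480.00) = 15466.7.
After k=1: 1.53541e+06.
Correction k=2: B_{4}/4! · (f^{(3)}(14) − f^{(3)}(6)) = −1/720 · (11760.0 − 2160.00) = -13.3333.

S_2 ≈ 1.53540e+06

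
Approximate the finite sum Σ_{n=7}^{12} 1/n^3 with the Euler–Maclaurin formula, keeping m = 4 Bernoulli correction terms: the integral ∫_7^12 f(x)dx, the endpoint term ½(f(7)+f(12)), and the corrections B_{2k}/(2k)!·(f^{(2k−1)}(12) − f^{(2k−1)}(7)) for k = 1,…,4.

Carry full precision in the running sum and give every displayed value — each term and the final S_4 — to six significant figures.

S_4 ≈ 0.00857034

The integral term ∫_7^12 1/x^3 dx = 0.00673186.
Endpoint term: (f(7) + f(12))/2 = (0.00291545 + 0.000578704)/2 = 0.00174708.
Integral + boundary = 0.00847894.
k=1: B_{2}/(2)! × [f^{(1)}(12) − f^{(1)}(7)] = 1/12 × (-0.000144676 − (-0.00124948)) = 9.20670e-05.
After k=1: 0.00857100.
k=2: B_{4}/(4)! × [f^{(3)}(12) − f^{(3)}(7)] = −1/720 × (-2.00939e-05 − (-0.000509992)) = -6.80413e-07.
After k=2: 0.00857032.
k=3: B_{6}/(6)! × [f^{(5)}(12) − f^{(5)}(7)] = 1/30240 × (-5.86071e-06 − (-0.000437136)) = 1.42617e-08.
After k=3: 0.00857034.
k=4: B_{8}/(8)! × [f^{(7)}(12) − f^{(7)}(7)] = −1/1209600 × (-2.93036e-06 − (-0.000642322)) = -5.28597e-10.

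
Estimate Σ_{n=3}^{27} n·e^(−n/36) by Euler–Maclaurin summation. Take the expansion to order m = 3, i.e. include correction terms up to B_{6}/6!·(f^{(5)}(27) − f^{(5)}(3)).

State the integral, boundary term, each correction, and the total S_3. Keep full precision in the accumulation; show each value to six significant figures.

Integral: ∫_3^27 x·e^(−x/36) dx = 220.415.
½[f(3) + f(27)] = ½[2.76013 + 12.7539] = 7.75702.
So far: 228.172.
Order-1 term: 1/12 · (0.118092 − 0.843374) = -0.0604402.
Running total after k=1: 228.112.
Order-2 term: −1/720 · (0.000820081 − 0.00207057) = 1.73679e-06.
Running total after k=2: 228.112.
Order-3 term: 1/30240 · (1.19525e-06 − 2.69321e-06) = -4.95356e-11.

S_3 ≈ 228.112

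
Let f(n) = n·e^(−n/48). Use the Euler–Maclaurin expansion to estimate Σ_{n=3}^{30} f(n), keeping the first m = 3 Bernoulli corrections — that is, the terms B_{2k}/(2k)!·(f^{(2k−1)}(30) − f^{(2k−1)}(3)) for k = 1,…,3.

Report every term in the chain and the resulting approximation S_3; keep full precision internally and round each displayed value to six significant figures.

∫_3^30 x·e^(−x/48) dx evaluates to 295.664.
Endpoint term: (f(3) + f(30))/2 = (2.81824 + 16.0578)/2 = 9.43804.
So far: 305.102.
k=1: B_{2}/(2)! × [f^{(1)}(30) − f^{(1)}(3)] = 1/12 × (0.200723 − 0.880700) = -0.0566647.
After k=1: 305.046.
k=2: B_{4}/(4)! × [f^{(3)}(30) − f^{(3)}(3)] = −1/720 × (0.000551756 − 0.00119771) = 8.97160e-07.
After k=2: 305.046.
k=3: B_{6}/(6)! × [f^{(5)}(30) − f^{(5)}(3)] = 1/30240 × (4.41143e-07 − 8.73773e-07) = -1.43066e-11.

S_3 ≈ 305.046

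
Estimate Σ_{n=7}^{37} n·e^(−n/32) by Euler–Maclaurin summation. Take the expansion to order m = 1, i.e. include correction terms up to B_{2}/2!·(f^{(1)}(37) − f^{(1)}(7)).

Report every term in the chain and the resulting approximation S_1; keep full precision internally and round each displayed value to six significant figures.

∫_7^37 x·e^(−x/32) dx evaluates to 308.018.
Endpoint term: (f(7) + f(37))/2 = (5.62466 + 11.6426)/2 = 8.63361.
So far: 316.652.
Order-1 term: 1/12 · (-0.0491662 − 0.627752) = -0.0564099.

S_1 ≈ 316.595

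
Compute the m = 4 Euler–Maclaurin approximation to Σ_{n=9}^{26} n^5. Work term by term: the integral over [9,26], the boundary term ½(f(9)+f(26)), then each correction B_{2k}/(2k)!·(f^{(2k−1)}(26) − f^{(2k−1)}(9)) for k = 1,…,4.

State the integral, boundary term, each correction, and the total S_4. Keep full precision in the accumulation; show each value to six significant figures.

S_4 ≈ 5.75552e+07

∫_9^26 x^5 dx evaluates to 5.13974e+07.
Boundary: ½(f(9) + f(26)) = ½(59049.0 + 1.18814e+07) = 5.97021e+06.
Integral + boundary = 5.73676e+07.
k=1: B_{2}/(2)! × [f^{(1)}(26) − f^{(1)}(9)] = 1/12 × (2.28488e+06 − 32805.0) = 187673.
Partial sum through k=1: 5.75553e+07.
k=2: B_{4}/(4)! × [f^{(3)}(26) − f^{(3)}(9)] = −1/720 × (40560.0 − 4860.00) = -49.5833.
Partial sum through k=2: 5.75552e+07.
k=3: B_{6}/(6)! × [f^{(5)}(26) − f^{(5)}(9)] = 1/30240 × (120.000 − 120.000) = 0.00000.
Partial sum through k=3: 5.75552e+07.
k=4: B_{8}/(8)! × [f^{(7)}(26) − f^{(7)}(9)] = −1/1209600 × (0.00000 − 0.00000) = 0.00000.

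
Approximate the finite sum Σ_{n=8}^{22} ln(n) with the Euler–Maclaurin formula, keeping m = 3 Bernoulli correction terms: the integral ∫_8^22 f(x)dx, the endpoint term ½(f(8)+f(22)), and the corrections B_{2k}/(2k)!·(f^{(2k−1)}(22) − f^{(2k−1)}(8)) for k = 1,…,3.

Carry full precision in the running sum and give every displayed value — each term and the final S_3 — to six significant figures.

∫_8^22 ln(x) dx evaluates to 37.3674.
½[f(8) + f(22)] = ½[2.07944 + 3.09104] = 2.58524.
So far: 39.9526.
Correction k=1: B_{2}/2! · (f^{(1)}(22) − f^{(1)}(8)) = 1/12 · (0.0454545 − 0.125000) = -0.00662879.
Partial sum through k=1: 39.9460.
Correction k=2: B_{4}/4! · (f^{(3)}(22) − f^{(3)}(8)) = −1/720 · (0.000187829 − 0.00390625) = 5.16447e-06.
Partial sum through k=2: 39.9460.
Correction k=3: B_{6}/6! · (f^{(5)}(22) − f^{(5)}(8)) = 1/30240 · (4.65691e-06 − 0.000732422) = -2.40663e-08.

S_3 ≈ 39.9460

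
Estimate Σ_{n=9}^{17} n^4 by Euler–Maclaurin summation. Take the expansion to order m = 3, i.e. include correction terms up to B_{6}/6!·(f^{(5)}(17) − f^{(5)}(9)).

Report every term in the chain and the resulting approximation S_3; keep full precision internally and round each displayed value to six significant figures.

S_3 ≈ 318597

∫_9^17 x^4 dx evaluates to 272162.
½[f(9) + f(17)] = ½[6561.00 + 83521.0] = 45041.0.
Integral + boundary = 317203.
Order-1 term: 1/12 · (19652.0 − 2916.00) = 1394.67.
Running total after k=1: 318597.
Order-2 term: −1/720 · (408.000 − 216.000) = -0.266667.
Running total after k=2: 318597.
Order-3 term: 1/30240 · (0.00000 − 0.00000) = 0.00000.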